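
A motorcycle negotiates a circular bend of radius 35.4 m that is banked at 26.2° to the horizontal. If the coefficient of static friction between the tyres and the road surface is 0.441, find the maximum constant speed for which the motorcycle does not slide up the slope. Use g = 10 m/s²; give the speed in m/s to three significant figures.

20.5 m/s

At the maximum speed, friction acts down the slope at its limiting value f = μN. Radially (horizontal, toward centre): N sinθ + μN cosθ = mv²/r. Vertically: N cosθ − μN sinθ = mg.
Dividing: v² = r g (sinθ + μcosθ)/(cosθ − μsinθ).
sinθ + μcosθ = 0.4415 + 0.441×0.8973 = 0.8372; cosθ − μsinθ = 0.8973 − 0.441×0.4415 = 0.7026.
v² = 35.4 × 10.0 × 0.8372/0.7026 = 421.8 m²/s², so v = 20.54 m/s.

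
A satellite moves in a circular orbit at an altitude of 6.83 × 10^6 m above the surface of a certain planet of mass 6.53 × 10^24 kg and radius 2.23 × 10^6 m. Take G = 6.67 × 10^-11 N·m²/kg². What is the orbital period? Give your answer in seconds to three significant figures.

8210 s

r = R + h = 2.23 × 10^6 + 6.83 × 10^6 = 9.060 × 10^6 m. Gravity provides the centripetal force: G M m / r² = m v² / r ⇒ v = √(GM/r) = 6934 m/s.
T = 2πr/v = 2π × 9.060 × 10^6 / 6934 = 8210 s.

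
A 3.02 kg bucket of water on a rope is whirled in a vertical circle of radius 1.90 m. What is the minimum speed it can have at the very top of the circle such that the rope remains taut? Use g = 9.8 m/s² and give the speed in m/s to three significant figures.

At the top, both weight mg and T point toward the centre: T + mg = mv²/r.
At minimum speed T → 0, so mg = mv_min²/r ⇒ v_min = √(g r) = √(9.8 × 1.90) = 4.315 m/s.

4.32 m/s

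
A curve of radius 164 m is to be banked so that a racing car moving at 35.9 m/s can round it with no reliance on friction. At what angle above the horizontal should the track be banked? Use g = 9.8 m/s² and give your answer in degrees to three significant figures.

For a frictionless banked turn: horizontally N sinθ = mv²/r and vertically N cosθ = mg.
Dividing: tanθ = v²/(r g) = (35.9)²/(164 × 9.8) = 1289/1607 = 0.8019.
θ = arctan(0.8019) = 38.73°.

38.7°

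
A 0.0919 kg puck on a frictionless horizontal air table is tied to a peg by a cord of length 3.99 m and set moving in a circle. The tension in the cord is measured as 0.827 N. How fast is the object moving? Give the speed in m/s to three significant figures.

T = m v²/r ⇒ v = √(T r / m) = √(0.827 × 3.99 / 0.0919) = √35.91 = 5.992 m/s.

5.99 m/s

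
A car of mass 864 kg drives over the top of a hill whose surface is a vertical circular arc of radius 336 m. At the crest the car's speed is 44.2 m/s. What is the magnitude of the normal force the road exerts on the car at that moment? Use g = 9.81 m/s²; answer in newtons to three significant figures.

At the crest the centripetal acceleration points downward (toward the centre of the arc), so mg − N = mv²/r.
N = m(g − v²/r) = 864 × (9.81 − (44.2)²/336) = 864 × (9.81 − 5.814) = 864 × 3.996 = 3452 N.

3450 N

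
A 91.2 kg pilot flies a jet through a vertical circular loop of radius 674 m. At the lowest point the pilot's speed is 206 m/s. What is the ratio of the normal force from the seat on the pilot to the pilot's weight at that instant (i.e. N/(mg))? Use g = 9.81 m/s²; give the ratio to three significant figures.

7.42

At the bottom, N − mg = mv²/r, so N = m(v²/r + g) and N/(mg) = v²/(rg) + 1 = (206)²/(674 × 9.81) + 1 = 6.418 + 1 = 7.418.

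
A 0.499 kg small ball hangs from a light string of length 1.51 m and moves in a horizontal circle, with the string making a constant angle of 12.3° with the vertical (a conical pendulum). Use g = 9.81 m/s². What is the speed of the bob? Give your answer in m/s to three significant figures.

The radius of the circle is r = L sinθ = 1.51 × sin 12.3° = 0.3217 m.
Horizontally T sinθ = mv²/r and vertically T cosθ = mg, so tanθ = v²/(rg).
v = √(r g tanθ) = √(0.3217 × 9.81 × 0.2180) = √0.6880 = 0.8295 m/s.

0.829 m/s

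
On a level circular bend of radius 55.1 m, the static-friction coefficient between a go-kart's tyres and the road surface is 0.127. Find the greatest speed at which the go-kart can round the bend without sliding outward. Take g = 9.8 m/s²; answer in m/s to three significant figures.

8.28 m/s

The only inward force on a level bend is static friction, so at the limit f_s = μ_s N = μ_s m g = m v²/r.
Mass cancels: v_max = √(μ_s g r) = √(0.127 × 9.8 × 55.1) = √68.58 = 8.281 m/s.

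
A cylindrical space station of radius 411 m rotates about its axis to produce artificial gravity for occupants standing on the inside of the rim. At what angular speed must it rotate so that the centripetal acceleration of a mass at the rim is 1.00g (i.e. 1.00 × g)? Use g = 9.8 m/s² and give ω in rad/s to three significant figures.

Centripetal acceleration a_c = ω²r. Setting ω²r = 1.00g:
ω = √(1.00g / r) = √(1.00 × 9.8 / 411) = √0.02384 = 0.1544 rad/s.

0.154 rad/s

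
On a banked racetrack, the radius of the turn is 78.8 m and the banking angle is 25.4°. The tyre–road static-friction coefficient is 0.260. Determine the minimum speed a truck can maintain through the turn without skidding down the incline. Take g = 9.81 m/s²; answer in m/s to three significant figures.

12.2 m/s

At the minimum speed, friction acts up the slope at its limiting value f = μN. Radially (horizontal, toward centre): N sinθ − μN cosθ = mv²/r. Vertically: N cosθ + μN sinθ = mg.
Dividing: v² = r g (sinθ − μcosθ)/(cosθ + μsinθ).
sinθ − μcosθ = 0.4289 − 0.260×0.9033 = 0.1941; cosθ + μsinθ = 0.9033 + 0.260×0.4289 = 1.015.
v² = 78.8 × 9.81 × 0.1941/1.015 = 147.8 m²/s², so v = 12.16 m/s.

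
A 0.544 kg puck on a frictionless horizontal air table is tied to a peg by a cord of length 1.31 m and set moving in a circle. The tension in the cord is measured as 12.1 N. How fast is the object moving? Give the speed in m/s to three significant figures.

T = m v²/r ⇒ v = √(T r / m) = √(12.1 × 1.31 / 0.544) = √29.14 = 5.398 m/s.

5.40 m/s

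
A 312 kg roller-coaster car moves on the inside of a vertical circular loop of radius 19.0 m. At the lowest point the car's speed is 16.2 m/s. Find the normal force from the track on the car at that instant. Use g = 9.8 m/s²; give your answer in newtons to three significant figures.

7370 N

At the lowest point, N points up (toward the centre) and the weight mg points down (away from the centre), so the net inward force is N − mg = mv²/r.
N = m(v²/r + g) = 312 × ((16.2)²/19.0 + 9.8) = 312 × (13.81 + 9.8) = 312 × 23.61 = 7367 N.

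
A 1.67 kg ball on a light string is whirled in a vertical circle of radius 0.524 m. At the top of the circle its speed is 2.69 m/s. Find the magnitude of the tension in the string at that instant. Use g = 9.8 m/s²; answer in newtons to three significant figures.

6.70 N

At the top, both T and the weight mg point inward (toward the centre), so T + mg = mv²/r.
T = m(v²/r − g) = 1.67 × ((2.69)²/0.524 − 9.8) = 1.67 × (13.81 − 9.8) = 1.67 × 4.009 = 6.696 N.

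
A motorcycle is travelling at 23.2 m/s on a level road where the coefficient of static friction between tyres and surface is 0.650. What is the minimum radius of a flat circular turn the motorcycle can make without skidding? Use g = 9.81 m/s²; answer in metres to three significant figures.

84.4 m

At the limit, μ_s m g = m v²/r, so r_min = v²/(μ_s g) = (23.2)²/(0.650 × 9.81) = 538.2/6.377 = 84.41 m.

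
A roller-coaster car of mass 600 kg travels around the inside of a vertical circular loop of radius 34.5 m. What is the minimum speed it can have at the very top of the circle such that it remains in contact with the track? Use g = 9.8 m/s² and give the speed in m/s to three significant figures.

18.4 m/s

At the top, both weight mg and N point toward the centre: N + mg = mv²/r.
At minimum speed N → 0, so mg = mv_min²/r ⇒ v_min = √(g r) = √(9.8 × 34.5) = 18.39 m/s.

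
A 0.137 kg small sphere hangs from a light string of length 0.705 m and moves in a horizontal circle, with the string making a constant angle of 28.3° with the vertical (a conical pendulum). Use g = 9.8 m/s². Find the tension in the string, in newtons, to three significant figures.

1.52 N

Vertically the bob has no acceleration, so T cosθ = mg.
T = mg/cosθ = 0.137 × 9.8 / cos 28.3° = 1.343/0.8805 = 1.525 N.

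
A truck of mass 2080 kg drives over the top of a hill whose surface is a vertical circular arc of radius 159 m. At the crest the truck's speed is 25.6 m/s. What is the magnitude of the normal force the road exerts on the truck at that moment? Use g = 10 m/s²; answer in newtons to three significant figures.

At the crest the centripetal acceleration points downward (toward the centre of the arc), so mg − N = mv²/r.
N = m(g − v²/r) = 2080 × (10.0 − (25.6)²/159) = 2080 × (10.0 − 4.122) = 2080 × 5.878 = 12230 N.

12200 N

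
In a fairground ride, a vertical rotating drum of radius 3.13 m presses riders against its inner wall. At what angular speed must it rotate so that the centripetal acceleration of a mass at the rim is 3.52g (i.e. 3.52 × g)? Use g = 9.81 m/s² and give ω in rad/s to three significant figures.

3.32 rad/s

Centripetal acceleration a_c = ω²r. Setting ω²r = 3.52g:
ω = √(3.52g / r) = √(3.52 × 9.81 / 3.13) = √11.03 = 3.321 rad/s.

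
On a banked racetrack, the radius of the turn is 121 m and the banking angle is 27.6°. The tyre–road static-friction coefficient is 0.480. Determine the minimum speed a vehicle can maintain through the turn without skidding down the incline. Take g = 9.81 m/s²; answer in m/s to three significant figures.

At the minimum speed, friction acts up the slope at its limiting value f = μN. Radially (horizontal, toward centre): N sinθ − μN cosθ = mv²/r. Vertically: N cosθ + μN sinθ = mg.
Dividing: v² = r g (sinθ − μcosθ)/(cosθ + μsinθ).
sinθ − μcosθ = 0.4633 − 0.480×0.8862 = 0.03792; cosθ + μsinθ = 0.8862 + 0.480×0.4633 = 1.109.
v² = 121 × 9.81 × 0.03792/1.109 = 40.60 m²/s², so v = 6.372 m/s.

6.37 m/s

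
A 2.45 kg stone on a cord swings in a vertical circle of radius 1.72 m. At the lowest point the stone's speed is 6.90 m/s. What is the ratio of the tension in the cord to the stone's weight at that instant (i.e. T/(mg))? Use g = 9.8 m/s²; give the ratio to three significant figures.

3.82

At the bottom, T − mg = mv²/r, so T = m(v²/r + g) and T/(mg) = v²/(rg) + 1 = (6.90)²/(1.72 × 9.8) + 1 = 2.825 + 1 = 3.825.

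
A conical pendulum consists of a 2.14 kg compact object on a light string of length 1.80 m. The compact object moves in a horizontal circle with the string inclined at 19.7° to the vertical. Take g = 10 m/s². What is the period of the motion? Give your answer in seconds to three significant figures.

r = L sinθ = 0.6068 m. From T sinθ = mω²r and T cosθ = mg: tanθ = ω²r/g, so ω² = g tanθ / r = g/(L cosθ).
ω = √(g/(L cosθ)) = √(10.0/(1.80 × 0.9415)) = √5.901 = 2.429 rad/s.
Period = 2π/ω = 2.587 s.

2.59 s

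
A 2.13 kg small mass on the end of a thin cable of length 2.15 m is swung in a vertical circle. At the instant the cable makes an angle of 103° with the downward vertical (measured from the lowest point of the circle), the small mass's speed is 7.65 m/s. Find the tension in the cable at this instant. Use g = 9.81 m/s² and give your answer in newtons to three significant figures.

53.3 N

Take the radial direction toward the centre of the circle as positive. The component of the weight along the string toward the centre is −mg cos φ (φ measured from the bottom), so Newton's second law along the string gives T − mg cos φ = m v²/r.
cos 103° = -0.2250, so T = m(v²/r + g cos φ) = 2.13 × ((7.65)²/2.15 + 9.81 × -0.2250) = 2.13 × (27.22 + (-2.207)) = 2.13 × 25.01 = 53.28 N.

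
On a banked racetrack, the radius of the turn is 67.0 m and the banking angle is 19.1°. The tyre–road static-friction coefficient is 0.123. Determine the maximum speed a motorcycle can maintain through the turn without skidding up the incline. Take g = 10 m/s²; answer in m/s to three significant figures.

At the maximum speed, friction acts down the slope at its limiting value f = μN. Radially (horizontal, toward centre): N sinθ + μN cosθ = mv²/r. Vertically: N cosθ − μN sinθ = mg.
Dividing: v² = r g (sinθ + μcosθ)/(cosθ − μsinθ).
sinθ + μcosθ = 0.3272 + 0.123×0.9449 = 0.4434; cosθ − μsinθ = 0.9449 − 0.123×0.3272 = 0.9047.
v² = 67.0 × 10.0 × 0.4434/0.9047 = 328.4 m²/s², so v = 18.12 m/s.

18.1 m/s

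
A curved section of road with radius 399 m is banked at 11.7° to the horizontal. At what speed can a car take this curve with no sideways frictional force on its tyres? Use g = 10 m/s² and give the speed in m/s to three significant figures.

On a frictionless banked curve, N sinθ = mv²/r and N cosθ = mg, so tanθ = v²/(rg).
v = √(r g tanθ) = √(399 × 10.0 × tan 11.7°) = √(399 × 10.0 × 0.2071) = √826.3 = 28.75 m/s.

28.7 m/s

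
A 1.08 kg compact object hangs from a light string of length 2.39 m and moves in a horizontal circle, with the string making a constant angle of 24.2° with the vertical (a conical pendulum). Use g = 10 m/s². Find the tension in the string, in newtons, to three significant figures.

11.8 N

Vertically the bob has no acceleration, so T cosθ = mg.
T = mg/cosθ = 1.08 × 10.0 / cos 24.2° = 10.80/0.9121 = 11.84 N.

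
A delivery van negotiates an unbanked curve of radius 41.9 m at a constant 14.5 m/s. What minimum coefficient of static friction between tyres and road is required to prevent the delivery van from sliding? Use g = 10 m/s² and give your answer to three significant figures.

0.502

Friction provides the centripetal force: μ_s m g = m v²/r, so μ_s = v²/(g r) = (14.50)²/(10.0 × 41.9) = 210.2/419.0 = 0.5018.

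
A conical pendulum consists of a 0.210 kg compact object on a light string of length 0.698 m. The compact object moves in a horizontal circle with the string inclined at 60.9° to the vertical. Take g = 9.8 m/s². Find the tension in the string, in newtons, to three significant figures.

Vertically the bob has no acceleration, so T cosθ = mg.
T = mg/cosθ = 0.210 × 9.8 / cos 60.9° = 2.058/0.4863 = 4.232 N.

4.23 N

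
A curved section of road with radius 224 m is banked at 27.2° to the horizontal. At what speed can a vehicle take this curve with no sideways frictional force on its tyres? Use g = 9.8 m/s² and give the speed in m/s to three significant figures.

On a frictionless banked curve, N sinθ = mv²/r and N cosθ = mg, so tanθ = v²/(rg).
v = √(r g tanθ) = √(224 × 9.8 × tan 27.2°) = √(224 × 9.8 × 0.5139) = √1128 = 33.59 m/s.

33.6 m/s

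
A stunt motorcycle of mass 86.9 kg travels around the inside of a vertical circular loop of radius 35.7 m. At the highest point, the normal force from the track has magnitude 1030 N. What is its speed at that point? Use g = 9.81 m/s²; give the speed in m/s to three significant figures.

At the top, N + mg = mv²/r, so v = √(r(N/m + g)) = √(35.7 × (1030/86.9 + 9.81)) = √(35.7 × 21.66) = √773.4 = 27.81 m/s.

27.8 m/s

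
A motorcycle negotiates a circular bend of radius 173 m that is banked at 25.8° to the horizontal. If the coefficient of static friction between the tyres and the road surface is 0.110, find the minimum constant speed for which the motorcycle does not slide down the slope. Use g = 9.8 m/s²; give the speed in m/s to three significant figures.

At the minimum speed, friction acts up the slope at its limiting value f = μN. Radially (horizontal, toward centre): N sinθ − μN cosθ = mv²/r. Vertically: N cosθ + μN sinθ = mg.
Dividing: v² = r g (sinθ − μcosθ)/(cosθ + μsinθ).
sinθ − μcosθ = 0.4352 − 0.110×0.9003 = 0.3362; cosθ + μsinθ = 0.9003 + 0.110×0.4352 = 0.9482.
v² = 173 × 9.8 × 0.3362/0.9482 = 601.1 m²/s², so v = 24.52 m/s.

24.5 m/s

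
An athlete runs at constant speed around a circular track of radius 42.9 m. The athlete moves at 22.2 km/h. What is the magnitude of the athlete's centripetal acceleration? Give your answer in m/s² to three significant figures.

v = 22.2 km/h = 22.2/3.6 = 6.167 m/s.
a_c = v²/r = (6.167)²/42.9 = 38.03/42.9 = 0.8864 m/s².

0.886 m/s²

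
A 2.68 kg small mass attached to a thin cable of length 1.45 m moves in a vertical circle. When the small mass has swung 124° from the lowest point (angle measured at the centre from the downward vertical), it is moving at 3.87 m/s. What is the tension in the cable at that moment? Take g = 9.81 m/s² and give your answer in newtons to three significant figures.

13.0 N

Take the radial direction toward the centre of the circle as positive. The component of the weight along the string toward the centre is −mg cos φ (φ measured from the bottom), so Newton's second law along the string gives T − mg cos φ = m v²/r.
cos 124° = -0.5592, so T = m(v²/r + g cos φ) = 2.68 × ((3.87)²/1.45 + 9.81 × -0.5592) = 2.68 × (10.33 + (-5.486)) = 2.68 × 4.843 = 12.98 N.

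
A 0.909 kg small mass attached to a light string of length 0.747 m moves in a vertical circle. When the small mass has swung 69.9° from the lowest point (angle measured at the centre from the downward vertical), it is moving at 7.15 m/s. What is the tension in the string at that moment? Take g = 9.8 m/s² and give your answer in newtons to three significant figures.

65.3 N

Take the radial direction toward the centre of the circle as positive. The component of the weight along the string toward the centre is −mg cos φ (φ measured from the bottom), so Newton's second law along the string gives T − mg cos φ = m v²/r.
cos 69.9° = 0.3437, so T = m(v²/r + g cos φ) = 0.909 × ((7.15)²/0.747 + 9.8 × 0.3437) = 0.909 × (68.44 + (3.368)) = 0.909 × 71.80 = 65.27 N.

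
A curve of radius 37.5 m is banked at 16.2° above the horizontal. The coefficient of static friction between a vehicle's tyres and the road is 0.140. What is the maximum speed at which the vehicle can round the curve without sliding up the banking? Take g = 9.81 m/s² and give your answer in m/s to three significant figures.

At the maximum speed, friction acts down the slope at its limiting value f = μN. Radially (horizontal, toward centre): N sinθ + μN cosθ = mv²/r. Vertically: N cosθ − μN sinθ = mg.
Dividing: v² = r g (sinθ + μcosθ)/(cosθ − μsinθ).
sinθ + μcosθ = 0.2790 + 0.140×0.9603 = 0.4134; cosθ − μsinθ = 0.9603 − 0.140×0.2790 = 0.9212.
v² = 37.5 × 9.81 × 0.4134/0.9212 = 165.1 m²/s², so v = 12.85 m/s.

12.8 m/s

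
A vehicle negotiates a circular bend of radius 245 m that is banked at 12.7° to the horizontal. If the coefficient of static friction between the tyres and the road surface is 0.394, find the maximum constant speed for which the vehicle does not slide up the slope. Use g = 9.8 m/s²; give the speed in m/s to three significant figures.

At the maximum speed, friction acts down the slope at its limiting value f = μN. Radially (horizontal, toward centre): N sinθ + μN cosθ = mv²/r. Vertically: N cosθ − μN sinθ = mg.
Dividing: v² = r g (sinθ + μcosθ)/(cosθ − μsinθ).
sinθ + μcosθ = 0.2198 + 0.394×0.9755 = 0.6042; cosθ − μsinθ = 0.9755 − 0.394×0.2198 = 0.8889.
v² = 245 × 9.8 × 0.6042/0.8889 = 1632 m²/s², so v = 40.40 m/s.

40.4 m/s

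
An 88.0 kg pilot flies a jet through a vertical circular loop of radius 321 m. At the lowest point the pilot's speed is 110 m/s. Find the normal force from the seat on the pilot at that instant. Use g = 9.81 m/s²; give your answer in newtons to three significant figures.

At the lowest point, N points up (toward the centre) and the weight mg points down (away from the centre), so the net inward force is N − mg = mv²/r.
N = m(v²/r + g) = 88.0 × ((110)²/321 + 9.81) = 88.0 × (37.69 + 9.81) = 88.0 × 47.50 = 4180 N.

4180 N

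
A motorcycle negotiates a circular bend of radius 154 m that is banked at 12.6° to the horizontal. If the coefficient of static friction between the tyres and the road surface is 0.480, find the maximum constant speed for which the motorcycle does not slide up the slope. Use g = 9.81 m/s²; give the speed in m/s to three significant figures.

34.5 m/s

At the maximum speed, friction acts down the slope at its limiting value f = μN. Radially (horizontal, toward centre): N sinθ + μN cosθ = mv²/r. Vertically: N cosθ − μN sinθ = mg.
Dividing: v² = r g (sinθ + μcosθ)/(cosθ − μsinθ).
sinθ + μcosθ = 0.2181 + 0.480×0.9759 = 0.6866; cosθ − μsinθ = 0.9759 − 0.480×0.2181 = 0.8712.
v² = 154 × 9.81 × 0.6866/0.8712 = 1191 m²/s², so v = 34.50 m/s.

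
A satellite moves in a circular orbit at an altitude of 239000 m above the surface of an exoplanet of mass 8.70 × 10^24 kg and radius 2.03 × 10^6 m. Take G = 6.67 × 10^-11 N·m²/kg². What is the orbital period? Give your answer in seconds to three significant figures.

891 s

r = R + h = 2.03 × 10^6 + 239000 = 2.269 × 10^6 m. Gravity provides the centripetal force: G M m / r² = m v² / r ⇒ v = √(GM/r) = 15990 m/s.
T = 2πr/v = 2π × 2.269 × 10^6 / 15990 = 891.5 s.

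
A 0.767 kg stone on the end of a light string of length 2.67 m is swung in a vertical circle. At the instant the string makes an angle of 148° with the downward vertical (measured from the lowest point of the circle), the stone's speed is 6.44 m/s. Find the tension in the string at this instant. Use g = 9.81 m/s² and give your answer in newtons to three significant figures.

Take the radial direction toward the centre of the circle as positive. The component of the weight along the string toward the centre is −mg cos φ (φ measured from the bottom), so Newton's second law along the string gives T − mg cos φ = m v²/r.
cos 148° = -0.8480, so T = m(v²/r + g cos φ) = 0.767 × ((6.44)²/2.67 + 9.81 × -0.8480) = 0.767 × (15.53 + (-8.319)) = 0.767 × 7.214 = 5.533 N.

5.53 N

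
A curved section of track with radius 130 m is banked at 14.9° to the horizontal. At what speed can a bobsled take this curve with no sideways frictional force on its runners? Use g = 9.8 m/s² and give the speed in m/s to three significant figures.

On a frictionless banked curve, N sinθ = mv²/r and N cosθ = mg, so tanθ = v²/(rg).
v = √(r g tanθ) = √(130 × 9.8 × tan 14.9°) = √(130 × 9.8 × 0.2661) = √339.0 = 18.41 m/s.

18.4 m/s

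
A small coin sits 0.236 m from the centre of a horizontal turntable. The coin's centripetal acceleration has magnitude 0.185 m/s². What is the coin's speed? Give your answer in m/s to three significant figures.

a_c = v²/r ⇒ v = √(a_c · r) = √(0.185 × 0.236) = √0.04366 = 0.2089 m/s.

0.209 m/s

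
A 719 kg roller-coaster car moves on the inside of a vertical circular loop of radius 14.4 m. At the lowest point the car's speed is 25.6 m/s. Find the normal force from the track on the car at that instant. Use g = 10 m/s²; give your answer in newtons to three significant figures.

39900 N

At the lowest point, N points up (toward the centre) and the weight mg points down (away from the centre), so the net inward force is N − mg = mv²/r.
N = m(v²/r + g) = 719 × ((25.6)²/14.4 + 10.0) = 719 × (45.51 + 10.0) = 719 × 55.51 = 39910 N.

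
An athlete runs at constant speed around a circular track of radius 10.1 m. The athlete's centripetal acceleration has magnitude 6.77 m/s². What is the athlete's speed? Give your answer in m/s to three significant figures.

a_c = v²/r ⇒ v = √(a_c · r) = √(6.77 × 10.1) = √68.38 = 8.269 m/s.

8.27 m/s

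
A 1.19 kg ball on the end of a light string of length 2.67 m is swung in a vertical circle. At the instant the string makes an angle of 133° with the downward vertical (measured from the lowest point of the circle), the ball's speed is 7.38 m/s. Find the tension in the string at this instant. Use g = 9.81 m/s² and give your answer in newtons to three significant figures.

16.3 N

Take the radial direction toward the centre of the circle as positive. The component of the weight along the string toward the centre is −mg cos φ (φ measured from the bottom), so Newton's second law along the string gives T − mg cos φ = m v²/r.
cos 133° = -0.6820, so T = m(v²/r + g cos φ) = 1.19 × ((7.38)²/2.67 + 9.81 × -0.6820) = 1.19 × (20.40 + (-6.690)) = 1.19 × 13.71 = 16.31 N.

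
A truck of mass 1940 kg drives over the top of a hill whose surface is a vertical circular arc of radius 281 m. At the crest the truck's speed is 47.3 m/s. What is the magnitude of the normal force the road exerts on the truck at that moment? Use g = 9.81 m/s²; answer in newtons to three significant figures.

3590 N

At the crest the centripetal acceleration points downward (toward the centre of the arc), so mg − N = mv²/r.
N = m(g − v²/r) = 1940 × (9.81 − (47.3)²/281) = 1940 × (9.81 − 7.962) = 1940 × 1.848 = 3585 N.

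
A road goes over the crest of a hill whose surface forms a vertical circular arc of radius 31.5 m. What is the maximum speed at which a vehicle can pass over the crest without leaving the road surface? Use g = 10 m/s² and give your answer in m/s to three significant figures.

At the crest the centre of the circle is below the vehicle, so the net downward (centripetal) force is mg − N = mv²/r.
The vehicle leaves the road when N → 0, giving v_max = √(g r) = √(10.0 × 31.5) = 17.75 m/s.

17.7 m/s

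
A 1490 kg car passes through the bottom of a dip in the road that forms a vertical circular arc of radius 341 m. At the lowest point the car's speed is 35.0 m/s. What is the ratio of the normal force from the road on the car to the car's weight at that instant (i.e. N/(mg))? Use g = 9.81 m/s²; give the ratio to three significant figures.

1.37

At the bottom, N − mg = mv²/r, so N = m(v²/r + g) and N/(mg) = v²/(rg) + 1 = (35.0)²/(341 × 9.81) + 1 = 0.3662 + 1 = 1.366.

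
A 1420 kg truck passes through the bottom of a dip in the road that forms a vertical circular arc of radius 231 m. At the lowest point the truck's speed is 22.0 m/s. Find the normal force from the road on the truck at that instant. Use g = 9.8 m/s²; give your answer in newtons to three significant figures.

16900 N

At the lowest point, N points up (toward the centre) and the weight mg points down (away from the centre), so the net inward force is N − mg = mv²/r.
N = m(v²/r + g) = 1420 × ((22.0)²/231 + 9.8) = 1420 × (2.095 + 9.8) = 1420 × 11.90 = 16890 N.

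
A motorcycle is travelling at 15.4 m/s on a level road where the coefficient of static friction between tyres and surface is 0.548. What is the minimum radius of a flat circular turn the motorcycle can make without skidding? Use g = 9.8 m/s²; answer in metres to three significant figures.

44.2 m

At the limit, μ_s m g = m v²/r, so r_min = v²/(μ_s g) = (15.4)²/(0.548 × 9.8) = 237.2/5.370 = 44.16 m.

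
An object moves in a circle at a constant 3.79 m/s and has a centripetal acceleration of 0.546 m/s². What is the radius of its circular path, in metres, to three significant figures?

a_c = v²/r ⇒ r = v²/a_c = (3.79)²/0.546 = 14.36/0.546 = 26.31 m.

26.3 m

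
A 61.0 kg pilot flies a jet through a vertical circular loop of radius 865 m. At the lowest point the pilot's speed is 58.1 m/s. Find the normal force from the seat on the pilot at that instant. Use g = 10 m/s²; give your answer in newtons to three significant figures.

At the lowest point, N points up (toward the centre) and the weight mg points down (away from the centre), so the net inward force is N − mg = mv²/r.
N = m(v²/r + g) = 61.0 × ((58.1)²/865 + 10.0) = 61.0 × (3.902 + 10.0) = 61.0 × 13.90 = 848.0 N.

848 N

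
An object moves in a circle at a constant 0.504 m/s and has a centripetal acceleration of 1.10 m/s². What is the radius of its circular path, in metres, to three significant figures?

0.231 m

a_c = v²/r ⇒ r = v²/a_c = (0.504)²/1.10 = 0.2540/1.10 = 0.2309 m.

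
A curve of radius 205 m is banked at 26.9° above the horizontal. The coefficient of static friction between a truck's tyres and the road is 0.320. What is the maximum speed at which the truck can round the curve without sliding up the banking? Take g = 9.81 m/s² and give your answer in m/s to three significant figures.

At the maximum speed, friction acts down the slope at its limiting value f = μN. Radially (horizontal, toward centre): N sinθ + μN cosθ = mv²/r. Vertically: N cosθ − μN sinθ = mg.
Dividing: v² = r g (sinθ + μcosθ)/(cosθ − μsinθ).
sinθ + μcosθ = 0.4524 + 0.320×0.8918 = 0.7378; cosθ − μsinθ = 0.8918 − 0.320×0.4524 = 0.7470.
v² = 205 × 9.81 × 0.7378/0.7470 = 1986 m²/s², so v = 44.57 m/s.

44.6 m/s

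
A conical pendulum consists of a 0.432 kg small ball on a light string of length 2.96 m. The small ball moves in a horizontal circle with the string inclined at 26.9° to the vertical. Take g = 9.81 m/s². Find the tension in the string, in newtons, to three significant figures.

4.75 N

Vertically the bob has no acceleration, so T cosθ = mg.
T = mg/cosθ = 0.432 × 9.81 / cos 26.9° = 4.238/0.8918 = 4.752 N.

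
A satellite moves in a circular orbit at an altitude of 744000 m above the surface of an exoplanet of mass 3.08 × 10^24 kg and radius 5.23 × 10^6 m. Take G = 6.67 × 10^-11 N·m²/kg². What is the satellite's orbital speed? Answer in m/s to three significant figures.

Orbital radius r = R + h = 5.23 × 10^6 + 744000 = 5.974 × 10^6 m.
Gravity supplies the centripetal force: G M m / r² = m v² / r, so v = √(GM/r).
v = √(6.67 × 10^-11 × 3.08 × 10^24 / 5.974 × 10^6) = √(3.439 × 10^7) = 5864 m/s.

5860 m/s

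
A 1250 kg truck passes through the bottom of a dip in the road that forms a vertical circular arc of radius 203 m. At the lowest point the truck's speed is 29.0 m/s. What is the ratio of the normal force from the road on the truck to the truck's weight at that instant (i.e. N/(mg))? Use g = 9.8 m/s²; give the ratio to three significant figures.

At the bottom, N − mg = mv²/r, so N = m(v²/r + g) and N/(mg) = v²/(rg) + 1 = (29.0)²/(203 × 9.8) + 1 = 0.4227 + 1 = 1.423.

1.42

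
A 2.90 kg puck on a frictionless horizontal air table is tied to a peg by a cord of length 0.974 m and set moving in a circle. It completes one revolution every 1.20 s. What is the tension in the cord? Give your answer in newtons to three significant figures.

77.4 N

v = 2πr/T = 2π × 0.974/1.20 = 5.100 m/s.
The tension is the only horizontal force, so it supplies the full centripetal force: T = m v²/r = 2.90 × (5.100)²/0.974 = 2.90 × 26.01/0.974 = 77.44 N.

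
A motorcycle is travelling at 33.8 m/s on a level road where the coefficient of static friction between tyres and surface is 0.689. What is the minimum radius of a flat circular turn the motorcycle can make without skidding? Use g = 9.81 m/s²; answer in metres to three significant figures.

At the limit, μ_s m g = m v²/r, so r_min = v²/(μ_s g) = (33.8)²/(0.689 × 9.81) = 1142/6.759 = 169.0 m.

169 m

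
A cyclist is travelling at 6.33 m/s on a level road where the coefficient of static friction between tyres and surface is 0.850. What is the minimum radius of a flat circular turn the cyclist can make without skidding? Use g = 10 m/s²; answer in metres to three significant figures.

At the limit, μ_s m g = m v²/r, so r_min = v²/(μ_s g) = (6.33)²/(0.850 × 10.0) = 40.07/8.500 = 4.714 m.

4.71 m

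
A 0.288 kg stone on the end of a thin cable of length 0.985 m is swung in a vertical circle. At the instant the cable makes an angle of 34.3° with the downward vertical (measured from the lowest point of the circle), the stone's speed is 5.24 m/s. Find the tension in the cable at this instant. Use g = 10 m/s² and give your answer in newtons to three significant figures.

10.4 N

Take the radial direction toward the centre of the circle as positive. The component of the weight along the string toward the centre is −mg cos φ (φ measured from the bottom), so Newton's second law along the string gives T − mg cos φ = m v²/r.
cos 34.3° = 0.8261, so T = m(v²/r + g cos φ) = 0.288 × ((5.24)²/0.985 + 10.0 × 0.8261) = 0.288 × (27.88 + (8.261)) = 0.288 × 36.14 = 10.41 N.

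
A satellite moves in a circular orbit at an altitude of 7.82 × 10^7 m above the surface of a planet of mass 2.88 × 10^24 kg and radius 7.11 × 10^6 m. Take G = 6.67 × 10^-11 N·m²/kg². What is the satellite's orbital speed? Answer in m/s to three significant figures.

Orbital radius r = R + h = 7.11 × 10^6 + 7.82 × 10^7 = 8.531 × 10^7 m.
Gravity supplies the centripetal force: G M m / r² = m v² / r, so v = √(GM/r).
v = √(6.67 × 10^-11 × 2.88 × 10^24 / 8.531 × 10^7) = √(2.252 × 10^6) = 1501 m/s.

1500 m/s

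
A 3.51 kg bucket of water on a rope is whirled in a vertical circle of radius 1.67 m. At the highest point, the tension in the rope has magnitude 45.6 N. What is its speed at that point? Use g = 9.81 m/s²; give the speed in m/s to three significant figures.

At the top, T + mg = mv²/r, so v = √(r(T/m + g)) = √(1.67 × (45.6/3.51 + 9.81)) = √(1.67 × 22.80) = √38.08 = 6.171 m/s.

6.17 m/s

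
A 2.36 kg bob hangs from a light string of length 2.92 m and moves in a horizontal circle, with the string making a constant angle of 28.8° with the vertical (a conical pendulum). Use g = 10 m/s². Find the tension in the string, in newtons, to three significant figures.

26.9 N

Vertically the bob has no acceleration, so T cosθ = mg.
T = mg/cosθ = 2.36 × 10.0 / cos 28.8° = 23.60/0.8763 = 26.93 N.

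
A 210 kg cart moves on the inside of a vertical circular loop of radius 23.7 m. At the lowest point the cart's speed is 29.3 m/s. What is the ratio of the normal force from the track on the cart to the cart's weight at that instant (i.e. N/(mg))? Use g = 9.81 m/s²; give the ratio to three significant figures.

At the bottom, N − mg = mv²/r, so N = m(v²/r + g) and N/(mg) = v²/(rg) + 1 = (29.3)²/(23.7 × 9.81) + 1 = 3.692 + 1 = 4.692.

4.69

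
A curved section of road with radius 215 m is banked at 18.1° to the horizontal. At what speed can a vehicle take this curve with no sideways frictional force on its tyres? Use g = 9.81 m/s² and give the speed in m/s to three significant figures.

On a frictionless banked curve, N sinθ = mv²/r and N cosθ = mg, so tanθ = v²/(rg).
v = √(r g tanθ) = √(215 × 9.81 × tan 18.1°) = √(215 × 9.81 × 0.3269) = √689.4 = 26.26 m/s.

26.3 m/s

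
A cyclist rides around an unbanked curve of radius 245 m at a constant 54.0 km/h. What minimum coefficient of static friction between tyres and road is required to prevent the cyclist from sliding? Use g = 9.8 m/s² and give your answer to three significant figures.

0.0937

v = 54.0/3.6 = 15.00 m/s.
Friction provides the centripetal force: μ_s m g = m v²/r, so μ_s = v²/(g r) = (15.00)²/(9.8 × 245) = 225.0/2401 = 0.09371.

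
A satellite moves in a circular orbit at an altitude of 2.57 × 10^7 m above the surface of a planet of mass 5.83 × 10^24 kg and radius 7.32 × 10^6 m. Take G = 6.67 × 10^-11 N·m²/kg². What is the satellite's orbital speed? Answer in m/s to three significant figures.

3430 m/s

Orbital radius r = R + h = 7.32 × 10^6 + 2.57 × 10^7 = 3.302 × 10^7 m.
Gravity supplies the centripetal force: G M m / r² = m v² / r, so v = √(GM/r).
v = √(6.67 × 10^-11 × 5.83 × 10^24 / 3.302 × 10^7) = √(1.178 × 10^7) = 3432 m/s.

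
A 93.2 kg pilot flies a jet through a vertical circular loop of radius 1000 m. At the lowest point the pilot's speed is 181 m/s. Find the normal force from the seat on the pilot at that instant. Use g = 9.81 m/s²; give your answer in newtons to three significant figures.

At the lowest point, N points up (toward the centre) and the weight mg points down (away from the centre), so the net inward force is N − mg = mv²/r.
N = m(v²/r + g) = 93.2 × ((181)²/1000 + 9.81) = 93.2 × (32.76 + 9.81) = 93.2 × 42.57 = 3968 N.

3970 N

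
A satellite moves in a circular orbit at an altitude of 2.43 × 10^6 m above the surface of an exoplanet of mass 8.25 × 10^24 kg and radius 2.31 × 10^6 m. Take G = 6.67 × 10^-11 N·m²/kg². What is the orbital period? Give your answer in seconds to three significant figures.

2760 s

r = R + h = 2.31 × 10^6 + 2.43 × 10^6 = 4.740 × 10^6 m. Gravity provides the centripetal force: G M m / r² = m v² / r ⇒ v = √(GM/r) = 10770 m/s.
T = 2πr/v = 2π × 4.740 × 10^6 / 10770 = 2764 s.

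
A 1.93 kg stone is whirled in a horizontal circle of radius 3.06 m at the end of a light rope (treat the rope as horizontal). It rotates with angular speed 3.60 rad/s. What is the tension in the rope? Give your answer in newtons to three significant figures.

76.5 N

v = ωr = 3.60 × 3.06 = 11.02 m/s.
The tension is the only horizontal force, so it supplies the full centripetal force: T = m v²/r = 1.93 × (11.02)²/3.06 = 1.93 × 121.4/3.06 = 76.54 N.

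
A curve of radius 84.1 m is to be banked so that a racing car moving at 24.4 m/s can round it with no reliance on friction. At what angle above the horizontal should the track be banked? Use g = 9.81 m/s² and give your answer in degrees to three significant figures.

For a frictionless banked turn: horizontally N sinθ = mv²/r and vertically N cosθ = mg.
Dividing: tanθ = v²/(r g) = (24.4)²/(84.1 × 9.81) = 595.4/825.0 = 0.7216.
θ = arctan(0.7216) = 35.82°.

35.8°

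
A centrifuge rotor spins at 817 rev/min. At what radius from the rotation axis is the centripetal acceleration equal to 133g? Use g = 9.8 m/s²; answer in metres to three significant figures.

0.178 m

ω = 817 rev/min × 2π/60 = 85.56 rad/s.
a_c = ω²r = 133g ⇒ r = 133 × 9.8 / (85.56)² = 1303/7320 = 0.1781 m.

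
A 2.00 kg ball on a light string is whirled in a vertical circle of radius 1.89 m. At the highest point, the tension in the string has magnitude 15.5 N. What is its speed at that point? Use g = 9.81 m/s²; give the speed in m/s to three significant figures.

5.76 m/s

At the top, T + mg = mv²/r, so v = √(r(T/m + g)) = √(1.89 × (15.5/2.00 + 9.81)) = √(1.89 × 17.56) = √33.19 = 5.761 m/s.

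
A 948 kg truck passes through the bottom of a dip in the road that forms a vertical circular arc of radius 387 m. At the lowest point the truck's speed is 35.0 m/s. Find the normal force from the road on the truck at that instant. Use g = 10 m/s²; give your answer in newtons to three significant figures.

At the lowest point, N points up (toward the centre) and the weight mg points down (away from the centre), so the net inward force is N − mg = mv²/r.
N = m(v²/r + g) = 948 × ((35.0)²/387 + 10.0) = 948 × (3.165 + 10.0) = 948 × 13.17 = 12480 N.

12500 N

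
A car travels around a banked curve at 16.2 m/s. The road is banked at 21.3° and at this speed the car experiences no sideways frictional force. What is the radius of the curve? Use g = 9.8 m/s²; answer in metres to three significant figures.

Frictionless banking: tanθ = v²/(rg), so r = v²/(g tanθ).
r = (16.2)²/(9.8 × tan 21.3°) = 262.4/(9.8 × 0.3899) = 262.4/3.821 = 68.69 m.

68.7 m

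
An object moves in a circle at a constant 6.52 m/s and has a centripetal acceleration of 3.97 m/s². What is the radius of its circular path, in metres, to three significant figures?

10.7 m

a_c = v²/r ⇒ r = v²/a_c = (6.52)²/3.97 = 42.51/3.97 = 10.71 m.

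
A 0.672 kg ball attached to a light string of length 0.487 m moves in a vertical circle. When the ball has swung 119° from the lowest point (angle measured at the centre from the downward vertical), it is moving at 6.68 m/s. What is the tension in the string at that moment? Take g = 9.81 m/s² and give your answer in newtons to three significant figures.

58.4 N

Take the radial direction toward the centre of the circle as positive. The component of the weight along the string toward the centre is −mg cos φ (φ measured from the bottom), so Newton's second law along the string gives T − mg cos φ = m v²/r.
cos 119° = -0.4848, so T = m(v²/r + g cos φ) = 0.672 × ((6.68)²/0.487 + 9.81 × -0.4848) = 0.672 × (91.63 + (-4.756)) = 0.672 × 86.87 = 58.38 N.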